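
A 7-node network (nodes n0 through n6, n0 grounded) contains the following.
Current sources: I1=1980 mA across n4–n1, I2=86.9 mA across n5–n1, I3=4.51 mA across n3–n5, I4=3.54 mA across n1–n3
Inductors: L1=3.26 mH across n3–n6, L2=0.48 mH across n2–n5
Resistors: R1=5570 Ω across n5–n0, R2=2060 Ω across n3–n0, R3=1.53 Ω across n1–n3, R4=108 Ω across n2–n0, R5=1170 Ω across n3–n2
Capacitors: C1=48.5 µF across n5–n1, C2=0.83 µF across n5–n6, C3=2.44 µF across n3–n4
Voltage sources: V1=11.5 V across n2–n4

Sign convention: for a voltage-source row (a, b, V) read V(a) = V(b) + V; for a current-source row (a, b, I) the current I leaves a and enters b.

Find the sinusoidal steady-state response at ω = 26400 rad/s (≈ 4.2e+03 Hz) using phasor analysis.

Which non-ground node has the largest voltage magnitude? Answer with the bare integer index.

6

MNA unknowns: 6 node voltages V₁..V_6 plus 1 source current (V1)
I1: z[4]−=1.98, z[1]+=1.98
I2: z[5]−=0.0869, z[1]+=0.0869
L1: Y=0.000-0.01162j on G[3,6]
R1: Y=0.0001795+0.000j on G[5,0]
C1: Y=0.000+1.280j on G[5,1]
R2: Y=0.0004854+0.000j on G[3,0]
C2: Y=0.000+0.02191j on G[5,6]
C3: Y=0.000+0.06442j on G[3,4]
R3: Y=0.6536+0.000j on G[1,3]
L2: Y=0.000-0.07891j on G[2,5]
R4: Y=0.009259+0.000j on G[2,0]
R5: Y=0.0008547+0.000j on G[3,2]
I3: z[3]−=0.00451, z[5]+=0.00451
I4: z[1]−=0.00354, z[3]+=0.00354
V1: row V2−V4=11.5, i_V1 at 2,4
solve → V1=58.33+63.68j, V2=-4.596-4.247j, V3=64.58+55.69j, V4=-16.10-4.247j, V5=62.40+68.48j, V6=59.95+82.92j
aux → i_V1=5.841-5.197j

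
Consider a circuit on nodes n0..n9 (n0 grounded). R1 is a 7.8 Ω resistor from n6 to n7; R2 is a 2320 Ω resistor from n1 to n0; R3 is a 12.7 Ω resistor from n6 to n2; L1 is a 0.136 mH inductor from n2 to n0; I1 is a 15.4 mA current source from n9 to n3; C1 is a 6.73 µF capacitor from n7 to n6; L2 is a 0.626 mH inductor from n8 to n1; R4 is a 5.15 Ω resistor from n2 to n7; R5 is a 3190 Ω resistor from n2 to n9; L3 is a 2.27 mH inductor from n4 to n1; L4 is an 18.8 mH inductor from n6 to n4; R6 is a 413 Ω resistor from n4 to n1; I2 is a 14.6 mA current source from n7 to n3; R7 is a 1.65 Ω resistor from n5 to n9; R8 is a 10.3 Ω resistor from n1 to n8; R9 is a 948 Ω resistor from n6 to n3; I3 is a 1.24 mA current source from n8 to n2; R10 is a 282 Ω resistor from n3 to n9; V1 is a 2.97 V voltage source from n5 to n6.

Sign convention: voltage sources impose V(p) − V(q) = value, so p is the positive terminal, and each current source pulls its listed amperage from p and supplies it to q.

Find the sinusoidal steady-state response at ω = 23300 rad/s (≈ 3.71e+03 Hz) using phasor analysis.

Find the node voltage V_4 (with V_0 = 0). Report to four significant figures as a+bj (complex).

-0.09322-0.5449j V

Apply KCL at each of the 9 non-ground nodes and solve the resulting linear system.
Node n1: branches {R2, L2, L3, R6, R8} → V_1 = -0.1147-0.6051j
Node n2: branches {R3, L1, R4, R5, I3} → V_2 = -0.0008265+0.0001567j
Node n3: branches {I1, I2, R9, R10} → V_3 = 8.836-0.02336j
Node n4: branches {L3, L4, R6} → V_4 = -0.09322-0.5449j
Node n5: branches {R7, V1} → V_5 = 2.991-0.02337j
Node n6: branches {R1, R3, C1, L4, R9, V1} → V_6 = 0.02103-0.02337j
Node n7: branches {R1, C1, R4, I2} → V_7 = -0.02066+0.01108j
Node n8: branches {L2, R8, I3} → V_8 = -0.1232-0.6111j
Node n9: branches {I1, R5, R7, R10} → V_9 = 2.998-0.02336j
Source currents: i(V1)=0.004361+7.363e-06j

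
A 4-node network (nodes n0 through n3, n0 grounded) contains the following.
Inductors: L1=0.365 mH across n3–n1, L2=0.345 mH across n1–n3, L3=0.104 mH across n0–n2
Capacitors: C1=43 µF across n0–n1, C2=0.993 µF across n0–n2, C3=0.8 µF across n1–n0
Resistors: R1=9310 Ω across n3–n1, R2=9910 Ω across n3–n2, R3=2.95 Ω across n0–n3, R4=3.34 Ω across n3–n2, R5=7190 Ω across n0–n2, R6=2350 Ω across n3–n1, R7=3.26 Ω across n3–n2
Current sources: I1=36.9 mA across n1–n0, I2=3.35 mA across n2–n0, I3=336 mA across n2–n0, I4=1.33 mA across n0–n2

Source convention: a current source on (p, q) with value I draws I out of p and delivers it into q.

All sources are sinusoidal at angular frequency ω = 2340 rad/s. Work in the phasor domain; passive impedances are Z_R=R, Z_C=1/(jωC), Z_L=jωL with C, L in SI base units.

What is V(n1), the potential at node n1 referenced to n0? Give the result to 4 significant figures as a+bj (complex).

MNA unknowns: 3 node voltages V₁..V_3
L1: Y=0.000-1.171j on G[3,1]
L2: Y=0.000-1.239j on G[1,3]
C1: Y=0.000+0.1006j on G[0,1]
C2: Y=0.000+0.002324j on G[0,2]
R1: Y=0.0001074+0.000j on G[3,1]
I1: z[1]−=0.0369, z[0]+=0.0369
I2: z[2]−=0.00335, z[0]+=0.00335
L3: Y=0.000-4.109j on G[0,2]
R2: Y=0.0001009+0.000j on G[3,2]
C3: Y=0.000+0.001872j on G[1,0]
R3: Y=0.3390+0.000j on G[0,3]
R4: Y=0.2994+0.000j on G[3,2]
R5: Y=0.0001391+0.000j on G[0,2]
R6: Y=0.0004255+0.000j on G[3,1]
R7: Y=0.3067+0.000j on G[3,2]
I3: z[2]−=0.336, z[0]+=0.336
I4: z[0]−=0.00133, z[2]+=0.00133
solve → V1=-0.05238-0.06961j, V2=-0.005547-0.08889j, V3=-0.05014-0.05133j

-0.05238-0.06961j V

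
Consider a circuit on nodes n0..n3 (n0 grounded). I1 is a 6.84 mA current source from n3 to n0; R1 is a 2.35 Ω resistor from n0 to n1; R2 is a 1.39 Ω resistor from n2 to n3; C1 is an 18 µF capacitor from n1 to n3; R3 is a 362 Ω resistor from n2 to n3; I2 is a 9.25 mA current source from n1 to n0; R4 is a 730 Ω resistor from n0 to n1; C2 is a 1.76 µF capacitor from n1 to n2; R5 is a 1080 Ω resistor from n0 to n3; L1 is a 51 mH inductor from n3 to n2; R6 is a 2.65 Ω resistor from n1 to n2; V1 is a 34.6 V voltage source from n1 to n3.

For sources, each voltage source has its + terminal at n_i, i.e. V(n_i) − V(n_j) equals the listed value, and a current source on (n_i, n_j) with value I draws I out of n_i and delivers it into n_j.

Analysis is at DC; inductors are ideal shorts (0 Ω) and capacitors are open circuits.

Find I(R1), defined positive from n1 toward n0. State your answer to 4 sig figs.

0.01586 A

Element admittances at DC:
  I1: injects 0.00684 A into n0 (from n3)
  Y(R1) = 0.4255 S between n0,n1
  Y(R2) = 0.7194 S between n2,n3
  Y(C1) = 0.000 S between n1,n3
  Y(R3) = 0.002762 S between n2,n3
  I2: injects 0.00925 A into n0 (from n1)
  Y(R4) = 0.001370 S between n0,n1
  Y(C2) = 0.000 S between n1,n2
  Y(R5) = 0.0009259 S between n0,n3
  L1: short n3↔n2 (DC inductor)
  Y(R6) = 0.3774 S between n1,n2
  V1: constraint V(n1)−V(n3) = 34.6
Assemble and solve the 5×5 MNA system:
  V(n1)=0.03727  V(n2)=-34.56  V(n3)=-34.56
  i(L1)=-13.06  i(V1)=-13.08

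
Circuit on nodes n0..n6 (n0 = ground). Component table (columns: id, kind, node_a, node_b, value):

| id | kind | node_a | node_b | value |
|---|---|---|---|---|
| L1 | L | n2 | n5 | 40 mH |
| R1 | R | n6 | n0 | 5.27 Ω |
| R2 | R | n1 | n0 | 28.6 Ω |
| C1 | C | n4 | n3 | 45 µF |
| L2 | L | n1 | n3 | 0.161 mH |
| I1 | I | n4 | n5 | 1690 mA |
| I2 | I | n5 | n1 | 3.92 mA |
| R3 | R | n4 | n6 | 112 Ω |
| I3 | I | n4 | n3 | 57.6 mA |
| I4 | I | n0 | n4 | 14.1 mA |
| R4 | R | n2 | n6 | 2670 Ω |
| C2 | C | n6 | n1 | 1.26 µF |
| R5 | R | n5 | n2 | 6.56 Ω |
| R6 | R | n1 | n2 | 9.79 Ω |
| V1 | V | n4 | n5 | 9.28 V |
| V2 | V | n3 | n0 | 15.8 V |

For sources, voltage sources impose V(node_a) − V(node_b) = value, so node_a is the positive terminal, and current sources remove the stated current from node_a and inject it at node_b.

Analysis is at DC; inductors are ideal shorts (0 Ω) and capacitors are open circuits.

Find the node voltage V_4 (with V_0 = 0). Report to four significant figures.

Apply KCL at each of the 6 non-ground nodes and solve the resulting linear system.
Node n1: branches {R2, L2, I2, C2, R6} → V_1 = 15.80
Node n2: branches {L1, R4, R5, R6} → V_2 = 13.40
Node n3: branches {C1, L2, I3, V2} → V_3 = 15.80
Node n4: branches {C1, I1, R3, I3, I4, V1} → V_4 = 22.68
Node n5: branches {L1, I1, I2, R5, V1} → V_5 = 13.40
Node n6: branches {R1, R3, R4, C2} → V_6 = 1.042
Source currents: i(L1)=0.2406, i(L2)=-0.7938, i(V1)=-1.927, i(V2)=-0.7362

22.68 V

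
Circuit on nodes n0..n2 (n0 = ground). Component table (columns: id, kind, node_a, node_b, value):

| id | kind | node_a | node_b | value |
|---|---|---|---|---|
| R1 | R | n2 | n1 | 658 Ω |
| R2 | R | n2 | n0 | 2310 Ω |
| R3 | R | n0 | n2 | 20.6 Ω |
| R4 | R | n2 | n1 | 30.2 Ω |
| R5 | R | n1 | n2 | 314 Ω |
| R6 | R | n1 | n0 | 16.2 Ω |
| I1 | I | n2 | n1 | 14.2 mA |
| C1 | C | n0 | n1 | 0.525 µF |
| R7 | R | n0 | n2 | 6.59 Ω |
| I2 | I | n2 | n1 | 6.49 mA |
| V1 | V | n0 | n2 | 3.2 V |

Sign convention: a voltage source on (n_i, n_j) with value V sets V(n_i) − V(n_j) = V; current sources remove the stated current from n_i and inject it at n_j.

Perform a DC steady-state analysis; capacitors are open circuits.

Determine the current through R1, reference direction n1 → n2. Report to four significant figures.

0.003332 A

Element admittances at DC:
  Y(R1) = 0.001520 S between n2,n1
  Y(R2) = 0.0004329 S between n2,n0
  Y(R3) = 0.04854 S between n0,n2
  Y(R4) = 0.03311 S between n2,n1
  Y(R5) = 0.003185 S between n1,n2
  Y(R6) = 0.06173 S between n1,n0
  I1: injects 0.0142 A into n1 (from n2)
  Y(C1) = 0.000 S between n0,n1
  Y(R7) = 0.1517 S between n0,n2
  I2: injects 0.00649 A into n1 (from n2)
  V1: constraint V(n0)−V(n2) = 3.2
Assemble and solve the 3×3 MNA system:
  V(n1)=-1.008  V(n2)=-3.200
  i(V1)=-0.7045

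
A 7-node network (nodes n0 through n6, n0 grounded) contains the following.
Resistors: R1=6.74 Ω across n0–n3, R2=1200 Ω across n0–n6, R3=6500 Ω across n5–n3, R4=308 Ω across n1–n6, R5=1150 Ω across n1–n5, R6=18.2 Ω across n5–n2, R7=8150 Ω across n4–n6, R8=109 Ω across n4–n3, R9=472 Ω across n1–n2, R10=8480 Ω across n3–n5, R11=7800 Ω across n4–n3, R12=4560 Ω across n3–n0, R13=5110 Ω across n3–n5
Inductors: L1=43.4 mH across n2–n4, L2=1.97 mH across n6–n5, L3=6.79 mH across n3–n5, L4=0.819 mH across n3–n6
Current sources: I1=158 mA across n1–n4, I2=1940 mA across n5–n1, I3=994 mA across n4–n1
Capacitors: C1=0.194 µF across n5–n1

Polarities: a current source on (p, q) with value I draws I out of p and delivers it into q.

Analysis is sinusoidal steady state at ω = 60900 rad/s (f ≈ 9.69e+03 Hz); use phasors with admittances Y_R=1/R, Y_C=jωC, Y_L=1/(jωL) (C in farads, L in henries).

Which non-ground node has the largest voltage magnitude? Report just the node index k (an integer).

Apply KCL at each of the 6 non-ground nodes and solve the resulting linear system.
Node n1: branches {R4, R5, R9, I1, C1, I2, I3} → V_1 = 52.65-114.7j
Node n2: branches {L1, R6, R9} → V_2 = -33.65+78.52j
Node n3: branches {R1, R3, R8, R10, R11, R12, R13, L3, L4} → V_3 = -0.03814-0.1664j
Node n4: branches {L1, R7, R8, I1, R11, I3} → V_4 = -85.42-1.856j
Node n5: branches {R3, R5, R6, R10, C1, L2, I2, R13, L3} → V_5 = -36.42+85.61j
Node n6: branches {R2, R4, R7, L2, L4} → V_6 = 6.800+29.67j

1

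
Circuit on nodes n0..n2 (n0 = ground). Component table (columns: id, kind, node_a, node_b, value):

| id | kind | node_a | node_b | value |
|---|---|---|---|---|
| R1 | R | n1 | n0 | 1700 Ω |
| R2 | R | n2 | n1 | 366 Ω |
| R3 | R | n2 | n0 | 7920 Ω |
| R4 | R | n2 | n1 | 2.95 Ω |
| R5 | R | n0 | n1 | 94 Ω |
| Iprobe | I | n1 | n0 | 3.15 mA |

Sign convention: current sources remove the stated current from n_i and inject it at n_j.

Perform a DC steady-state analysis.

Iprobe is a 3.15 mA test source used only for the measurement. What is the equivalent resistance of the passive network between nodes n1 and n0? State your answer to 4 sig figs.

Apply KCL at each of the 2 non-ground nodes and solve the resulting linear system.
Node n1: branches {R1, R2, R4, R5, Iprobe} → V_1 = -0.2775
Node n2: branches {R2, R3, R4} → V_2 = -0.2774

R_eq = 88.08 Ω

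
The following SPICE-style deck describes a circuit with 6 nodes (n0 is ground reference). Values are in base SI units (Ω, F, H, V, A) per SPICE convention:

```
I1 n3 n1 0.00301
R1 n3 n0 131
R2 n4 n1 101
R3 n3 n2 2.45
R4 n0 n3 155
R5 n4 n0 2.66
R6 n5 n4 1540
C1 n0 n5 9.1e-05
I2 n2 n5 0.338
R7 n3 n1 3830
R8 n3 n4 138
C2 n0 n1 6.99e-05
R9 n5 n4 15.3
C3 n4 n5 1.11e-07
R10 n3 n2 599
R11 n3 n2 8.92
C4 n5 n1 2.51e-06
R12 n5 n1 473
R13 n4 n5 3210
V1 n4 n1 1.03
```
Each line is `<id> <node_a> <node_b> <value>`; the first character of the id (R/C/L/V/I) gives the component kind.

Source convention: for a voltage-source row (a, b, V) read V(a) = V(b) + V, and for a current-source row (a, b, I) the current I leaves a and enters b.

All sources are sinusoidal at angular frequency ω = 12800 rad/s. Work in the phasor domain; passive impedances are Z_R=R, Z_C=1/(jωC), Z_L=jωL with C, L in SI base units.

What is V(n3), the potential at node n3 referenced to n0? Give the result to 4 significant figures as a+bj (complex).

-15.54+0.1677j V

Apply KCL at each of the 5 non-ground nodes and solve the resulting linear system.
Node n1: branches {I1, R2, R7, C2, C4, R12, V1} → V_1 = -0.2564+0.4823j
Node n2: branches {R3, I2, R10, R11} → V_2 = -16.18+0.1677j
Node n3: branches {I1, R1, R3, R4, R7, R8, R10, R11} → V_3 = -15.54+0.1677j
Node n4: branches {R2, R5, R6, R8, R9, C3, R13, V1} → V_4 = 0.7736+0.4823j
Node n5: branches {R6, C1, I2, R9, C3, C4, R12, R13} → V_5 = 0.03922-0.3087j
Source currents: i(V1)=-0.4668-0.2371j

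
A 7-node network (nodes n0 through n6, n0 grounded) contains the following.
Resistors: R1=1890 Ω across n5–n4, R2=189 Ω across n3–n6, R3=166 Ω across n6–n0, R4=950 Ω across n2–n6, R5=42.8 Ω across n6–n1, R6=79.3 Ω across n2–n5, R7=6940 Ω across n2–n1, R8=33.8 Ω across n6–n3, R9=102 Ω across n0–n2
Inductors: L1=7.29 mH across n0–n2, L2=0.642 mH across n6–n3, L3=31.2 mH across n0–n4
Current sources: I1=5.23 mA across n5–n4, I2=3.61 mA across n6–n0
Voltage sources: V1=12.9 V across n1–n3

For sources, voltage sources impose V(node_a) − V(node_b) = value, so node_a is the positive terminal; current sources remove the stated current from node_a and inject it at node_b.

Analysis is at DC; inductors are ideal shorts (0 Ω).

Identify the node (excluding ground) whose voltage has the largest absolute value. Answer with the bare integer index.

MNA unknowns: 6 node voltages V₁..V_6 plus 4 source currents (L1, L2, L3, V1)
R1: Y=0.0005291 on G[5,4]
R2: Y=0.005291 on G[3,6]
R3: Y=0.006024 on G[6,0]
R4: Y=0.001053 on G[2,6]
R5: Y=0.02336 on G[6,1]
L1: row V0−V2=0, i_L1 at 0,2
I1: z[5]−=0.00523, z[4]+=0.00523
L2: row V6−V3=0, i_L2 at 6,3
L3: row V0−V4=0, i_L3 at 0,4
I2: z[6]−=0.00361, z[0]+=0.00361
R6: Y=0.01261 on G[2,5]
R7: Y=0.0001441 on G[2,1]
R8: Y=0.02959 on G[6,3]
R9: Y=0.009804 on G[0,2]
V1: row V1−V3=12.9, i_V1 at 1,3
solve → V1=12.14, V2=0.000, V3=-0.7574, V4=0.000, V5=-0.3980, V6=-0.7574
aux → i_L1=0.004067, i_L2=0.3032, i_L3=-0.005019, i_V1=-0.3032

1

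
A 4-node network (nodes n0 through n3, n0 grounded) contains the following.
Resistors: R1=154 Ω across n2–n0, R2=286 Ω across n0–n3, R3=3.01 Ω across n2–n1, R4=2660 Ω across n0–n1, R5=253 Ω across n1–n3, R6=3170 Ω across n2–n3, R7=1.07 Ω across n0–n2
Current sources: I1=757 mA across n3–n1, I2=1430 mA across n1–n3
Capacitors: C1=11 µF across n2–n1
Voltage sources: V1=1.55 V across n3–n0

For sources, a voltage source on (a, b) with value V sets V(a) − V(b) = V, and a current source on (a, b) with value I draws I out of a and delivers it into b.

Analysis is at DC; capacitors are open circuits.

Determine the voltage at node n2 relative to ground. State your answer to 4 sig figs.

MNA unknowns: 3 node voltages V₁..V_3 plus 1 source current (V1)
R1: Y=0.006494 on G[2,0]
I1: z[3]−=0.757, z[1]+=0.757
R2: Y=0.003497 on G[0,3]
I2: z[1]−=1.43, z[3]+=1.43
R3: Y=0.3322 on G[2,1]
R4: Y=0.0003759 on G[0,1]
C1: Y=0.000 on G[2,1]
R5: Y=0.003953 on G[1,3]
R6: Y=0.0003155 on G[2,3]
R7: Y=0.9346 on G[0,2]
V1: row V3−V0=1.55, i_V1 at 3,0
solve → V1=-2.668, V2=-0.6956, V3=1.550
aux → i_V1=0.6502

-0.6956 V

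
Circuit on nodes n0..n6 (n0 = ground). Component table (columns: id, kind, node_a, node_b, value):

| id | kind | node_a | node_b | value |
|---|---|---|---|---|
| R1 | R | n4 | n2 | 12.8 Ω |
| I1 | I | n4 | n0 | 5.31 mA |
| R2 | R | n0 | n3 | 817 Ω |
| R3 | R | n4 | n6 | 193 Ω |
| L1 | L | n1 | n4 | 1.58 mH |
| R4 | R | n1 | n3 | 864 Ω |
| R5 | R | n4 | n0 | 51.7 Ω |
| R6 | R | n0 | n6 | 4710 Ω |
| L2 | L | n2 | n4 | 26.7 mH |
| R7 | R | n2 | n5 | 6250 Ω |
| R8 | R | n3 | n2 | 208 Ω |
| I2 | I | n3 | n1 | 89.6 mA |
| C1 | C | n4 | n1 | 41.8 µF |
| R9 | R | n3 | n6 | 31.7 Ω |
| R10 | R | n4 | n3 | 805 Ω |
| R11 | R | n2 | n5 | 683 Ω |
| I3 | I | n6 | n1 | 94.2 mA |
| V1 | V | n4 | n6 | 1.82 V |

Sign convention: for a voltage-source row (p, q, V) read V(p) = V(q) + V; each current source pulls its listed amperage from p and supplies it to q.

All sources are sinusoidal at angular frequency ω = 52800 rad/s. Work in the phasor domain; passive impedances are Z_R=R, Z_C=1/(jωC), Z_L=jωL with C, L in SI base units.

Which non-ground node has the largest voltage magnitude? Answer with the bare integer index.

Element admittances at ω=52800 rad/s:
  Y(R1) = 0.07812+0.000j S between n4,n2
  I1: injects 0.00531 A into n0 (from n4)
  Y(R2) = 0.001224+0.000j S between n0,n3
  Y(R3) = 0.005181+0.000j S between n4,n6
  Y(L1) = 0.000-0.01199j S between n1,n4
  Y(R4) = 0.001157+0.000j S between n1,n3
  Y(R5) = 0.01934+0.000j S between n4,n0
  Y(R6) = 0.0002123+0.000j S between n0,n6
  Y(L2) = 0.000-0.0007093j S between n2,n4
  Y(R7) = 0.0001600+0.000j S between n2,n5
  Y(R8) = 0.004808+0.000j S between n3,n2
  I2: injects 0.0896 A into n1 (from n3)
  Y(C1) = 0.000+2.207j S between n4,n1
  Y(R9) = 0.03155+0.000j S between n3,n6
  Y(R10) = 0.001242+0.000j S between n4,n3
  Y(R11) = 0.001464+0.000j S between n2,n5
  I3: injects 0.0942 A into n1 (from n6)
  V1: constraint V(n4)−V(n6) = 1.82
Assemble and solve the 7×7 MNA system:
  V(n1)=-0.01880-0.08163j  V(n2)=-0.2335-0.001833j  V(n3)=-3.722-0.002458j  V(n4)=-0.01884+0.0001538j  V(n5)=-0.2335-0.001833j  V(n6)=-1.839+0.0001538j
  i(V1)=0.1438+8.241e-05j

3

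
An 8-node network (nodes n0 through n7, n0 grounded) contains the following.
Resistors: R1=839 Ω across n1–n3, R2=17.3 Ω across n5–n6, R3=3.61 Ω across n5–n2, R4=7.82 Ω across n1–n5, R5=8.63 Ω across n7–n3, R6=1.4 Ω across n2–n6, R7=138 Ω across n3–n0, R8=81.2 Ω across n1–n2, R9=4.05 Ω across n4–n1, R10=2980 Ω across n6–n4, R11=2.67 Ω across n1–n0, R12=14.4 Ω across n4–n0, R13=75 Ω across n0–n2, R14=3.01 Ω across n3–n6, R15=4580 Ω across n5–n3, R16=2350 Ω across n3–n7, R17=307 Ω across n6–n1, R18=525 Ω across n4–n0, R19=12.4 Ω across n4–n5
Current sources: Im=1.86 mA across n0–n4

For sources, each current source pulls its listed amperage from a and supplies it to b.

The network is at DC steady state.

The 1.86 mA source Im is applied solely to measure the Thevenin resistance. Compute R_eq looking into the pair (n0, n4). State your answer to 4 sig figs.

R_eq = 4.087 Ω

Element admittances at DC:
  Y(R1) = 0.001192 S between n1,n3
  Y(R2) = 0.05780 S between n5,n6
  Y(R3) = 0.2770 S between n5,n2
  Y(R4) = 0.1279 S between n1,n5
  Y(R5) = 0.1159 S between n7,n3
  Y(R6) = 0.7143 S between n2,n6
  Y(R7) = 0.007246 S between n3,n0
  Y(R8) = 0.01232 S between n1,n2
  Y(R9) = 0.2469 S between n4,n1
  Y(R10) = 0.0003356 S between n6,n4
  Y(R11) = 0.3745 S between n1,n0
  Y(R12) = 0.06944 S between n4,n0
  Y(R13) = 0.01333 S between n0,n2
  Y(R14) = 0.3322 S between n3,n6
  Y(R15) = 0.0002183 S between n5,n3
  Y(R16) = 0.0004255 S between n3,n7
  Y(R17) = 0.003257 S between n6,n1
  Y(R18) = 0.001905 S between n4,n0
  Y(R19) = 0.08065 S between n4,n5
  Im: injects 0.00186 A into n4 (from n0)
Assemble and solve the 7×7 MNA system:
  V(n1)=0.003290  V(n2)=0.004190  V(n3)=0.004078  V(n4)=0.007602  V(n5)=0.004482  V(n6)=0.004170  V(n7)=0.004078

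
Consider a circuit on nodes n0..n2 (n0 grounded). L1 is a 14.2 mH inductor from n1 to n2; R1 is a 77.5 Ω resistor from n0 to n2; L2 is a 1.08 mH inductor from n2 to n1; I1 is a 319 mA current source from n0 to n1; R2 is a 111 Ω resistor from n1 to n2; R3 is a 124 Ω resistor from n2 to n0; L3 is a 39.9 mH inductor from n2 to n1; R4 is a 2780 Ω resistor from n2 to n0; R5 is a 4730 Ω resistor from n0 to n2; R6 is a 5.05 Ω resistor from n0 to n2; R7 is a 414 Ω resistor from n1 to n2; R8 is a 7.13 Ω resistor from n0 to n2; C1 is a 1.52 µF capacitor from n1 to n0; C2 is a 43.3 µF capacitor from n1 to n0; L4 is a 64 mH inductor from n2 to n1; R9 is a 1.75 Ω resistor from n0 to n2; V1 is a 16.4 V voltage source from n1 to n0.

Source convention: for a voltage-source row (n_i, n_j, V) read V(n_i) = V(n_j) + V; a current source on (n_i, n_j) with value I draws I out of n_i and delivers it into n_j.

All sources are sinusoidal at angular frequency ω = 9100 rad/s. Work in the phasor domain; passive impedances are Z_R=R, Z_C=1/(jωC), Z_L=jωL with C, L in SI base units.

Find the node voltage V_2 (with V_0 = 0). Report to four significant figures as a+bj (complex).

Element admittances at ω=9100 rad/s:
  Y(L1) = 0.000-0.007739j S between n1,n2
  Y(R1) = 0.01290+0.000j S between n0,n2
  Y(L2) = 0.000-0.1018j S between n2,n1
  I1: injects 0.319 A into n1 (from n0)
  Y(R2) = 0.009009+0.000j S between n1,n2
  Y(R3) = 0.008065+0.000j S between n2,n0
  Y(L3) = 0.000-0.002754j S between n2,n1
  Y(R4) = 0.0003597+0.000j S between n2,n0
  Y(R5) = 0.0002114+0.000j S between n0,n2
  Y(R6) = 0.1980+0.000j S between n0,n2
  Y(R7) = 0.002415+0.000j S between n1,n2
  Y(R8) = 0.1403+0.000j S between n0,n2
  Y(C1) = 0.000+0.01383j S between n1,n0
  Y(C2) = 0.000+0.3940j S between n1,n0
  Y(L4) = 0.000-0.001717j S between n2,n1
  Y(R9) = 0.5714+0.000j S between n0,n2
  V1: constraint V(n1)−V(n0) = 16.4
Assemble and solve the 3×3 MNA system:
  V(n1)=16.40+0.000j  V(n2)=0.4321-1.930j
  i(V1)=-0.08341-4.891j

0.4321-1.930j V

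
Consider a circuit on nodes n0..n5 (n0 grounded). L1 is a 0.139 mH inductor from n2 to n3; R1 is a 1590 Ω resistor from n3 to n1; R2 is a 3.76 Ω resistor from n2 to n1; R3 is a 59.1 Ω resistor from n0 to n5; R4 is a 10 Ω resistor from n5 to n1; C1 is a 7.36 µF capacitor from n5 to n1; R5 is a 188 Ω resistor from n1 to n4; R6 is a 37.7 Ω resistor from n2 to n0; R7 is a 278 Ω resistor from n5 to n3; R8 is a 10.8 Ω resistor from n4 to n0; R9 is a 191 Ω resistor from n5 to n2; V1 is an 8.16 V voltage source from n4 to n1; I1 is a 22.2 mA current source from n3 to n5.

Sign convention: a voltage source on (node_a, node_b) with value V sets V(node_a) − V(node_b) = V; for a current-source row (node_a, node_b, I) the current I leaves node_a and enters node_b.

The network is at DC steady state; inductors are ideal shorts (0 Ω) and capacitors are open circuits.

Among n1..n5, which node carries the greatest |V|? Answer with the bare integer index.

1

MNA unknowns: 5 node voltages V₁..V_5 plus 2 source currents (L1, V1)
L1: row V2−V3=0, i_L1 at 2,3
R1: Y=0.0006289 on G[3,1]
R2: Y=0.2660 on G[2,1]
R3: Y=0.01692 on G[0,5]
R4: Y=0.1000 on G[5,1]
C1: Y=0.000 on G[5,1]
R5: Y=0.005319 on G[1,4]
R6: Y=0.02653 on G[2,0]
R7: Y=0.003597 on G[5,3]
R8: Y=0.09259 on G[4,0]
R9: Y=0.005236 on G[5,2]
V1: row V4−V1=8.16, i_V1 at 4,1
I1: z[3]−=0.0222, z[5]+=0.0222
solve → V1=-5.767, V2=-5.305, V3=-5.305, V4=2.393, V5=-4.782
aux → i_L1=0.02061, i_V1=-0.2650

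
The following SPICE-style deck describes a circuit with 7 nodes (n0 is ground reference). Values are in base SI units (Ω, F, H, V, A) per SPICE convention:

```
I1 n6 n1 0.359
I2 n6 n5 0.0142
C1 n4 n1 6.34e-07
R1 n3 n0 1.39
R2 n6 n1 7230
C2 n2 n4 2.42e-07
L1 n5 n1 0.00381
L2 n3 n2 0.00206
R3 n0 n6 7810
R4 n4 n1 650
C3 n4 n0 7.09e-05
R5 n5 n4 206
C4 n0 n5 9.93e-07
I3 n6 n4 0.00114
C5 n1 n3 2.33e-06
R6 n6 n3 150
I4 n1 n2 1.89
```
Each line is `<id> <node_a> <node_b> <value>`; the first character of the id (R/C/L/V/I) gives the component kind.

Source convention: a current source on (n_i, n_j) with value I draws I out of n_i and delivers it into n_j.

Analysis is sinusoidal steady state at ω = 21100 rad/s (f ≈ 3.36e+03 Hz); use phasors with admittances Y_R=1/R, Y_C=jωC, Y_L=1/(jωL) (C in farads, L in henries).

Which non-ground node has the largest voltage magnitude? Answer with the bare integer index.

2

Element admittances at ω=21100 rad/s:
  I1: injects 0.359 A into n1 (from n6)
  I2: injects 0.0142 A into n5 (from n6)
  Y(C1) = 0.000+0.01338j S between n4,n1
  Y(R1) = 0.7194+0.000j S between n3,n0
  Y(R2) = 0.0001383+0.000j S between n6,n1
  Y(C2) = 0.000+0.005106j S between n2,n4
  Y(L1) = 0.000-0.01244j S between n5,n1
  Y(L2) = 0.000-0.02301j S between n3,n2
  Y(R3) = 0.0001280+0.000j S between n0,n6
  Y(R4) = 0.001538+0.000j S between n4,n1
  Y(C3) = 0.000+1.496j S between n4,n0
  Y(R5) = 0.004854+0.000j S between n5,n4
  Y(C4) = 0.000+0.02095j S between n0,n5
  I3: injects 0.00114 A into n4 (from n6)
  Y(C5) = 0.000+0.04916j S between n1,n3
  Y(R6) = 0.006667+0.000j S between n6,n3
  I4: injects 1.89 A into n2 (from n1)
Assemble and solve the 6×6 MNA system:
  V(n1)=-10.40+39.18j  V(n2)=0.2245+104.5j  V(n3)=0.1359-0.7154j  V(n4)=-0.1746+0.5888j  V(n5)=37.03-37.70j  V(n6)=-54.07+0.09378j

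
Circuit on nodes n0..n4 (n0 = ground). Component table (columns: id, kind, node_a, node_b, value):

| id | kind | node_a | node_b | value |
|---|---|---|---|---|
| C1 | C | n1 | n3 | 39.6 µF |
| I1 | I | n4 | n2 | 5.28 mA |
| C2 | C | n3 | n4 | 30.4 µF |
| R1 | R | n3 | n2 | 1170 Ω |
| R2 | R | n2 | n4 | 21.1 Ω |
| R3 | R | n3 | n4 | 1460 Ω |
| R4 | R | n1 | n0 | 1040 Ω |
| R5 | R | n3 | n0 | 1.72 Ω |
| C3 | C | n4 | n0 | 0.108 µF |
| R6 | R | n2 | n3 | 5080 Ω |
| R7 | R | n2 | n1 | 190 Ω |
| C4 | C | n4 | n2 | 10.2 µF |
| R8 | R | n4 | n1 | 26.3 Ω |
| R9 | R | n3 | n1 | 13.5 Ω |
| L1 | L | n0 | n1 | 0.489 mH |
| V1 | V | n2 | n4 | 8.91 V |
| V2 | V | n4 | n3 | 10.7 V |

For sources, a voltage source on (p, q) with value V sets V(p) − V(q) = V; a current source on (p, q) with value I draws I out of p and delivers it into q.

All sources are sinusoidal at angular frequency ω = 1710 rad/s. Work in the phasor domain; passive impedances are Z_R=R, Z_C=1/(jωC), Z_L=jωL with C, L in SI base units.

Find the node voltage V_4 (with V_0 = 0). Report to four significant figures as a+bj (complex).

9.960+0.1361j V

MNA unknowns: 4 node voltages V₁..V_4 plus 2 source currents (V1, V2)
C1: Y=0.000+0.06772j on G[1,3]
I1: z[4]−=0.00528, z[2]+=0.00528
C2: Y=0.000+0.05198j on G[3,4]
R1: Y=0.0008547+0.000j on G[3,2]
R2: Y=0.04739+0.000j on G[2,4]
R3: Y=0.0006849+0.000j on G[3,4]
R4: Y=0.0009615+0.000j on G[1,0]
R5: Y=0.5814+0.000j on G[3,0]
C3: Y=0.000+0.0001847j on G[4,0]
R6: Y=0.0001969+0.000j on G[2,3]
R7: Y=0.005263+0.000j on G[2,1]
C4: Y=0.000+0.01744j on G[4,2]
R8: Y=0.03802+0.000j on G[4,1]
R9: Y=0.07407+0.000j on G[3,1]
L1: Y=0.000-1.196j on G[0,1]
V1: row V2−V4=8.91, i_V1 at 2,4
V2: row V4−V3=10.7, i_V2 at 4,3
solve → V1=0.06800+0.3598j, V2=18.87+0.1361j, V3=-0.7402+0.1361j, V4=9.960+0.1361j
aux → i_V1=-0.5366-0.1542j, i_V2=-0.5030-0.5484j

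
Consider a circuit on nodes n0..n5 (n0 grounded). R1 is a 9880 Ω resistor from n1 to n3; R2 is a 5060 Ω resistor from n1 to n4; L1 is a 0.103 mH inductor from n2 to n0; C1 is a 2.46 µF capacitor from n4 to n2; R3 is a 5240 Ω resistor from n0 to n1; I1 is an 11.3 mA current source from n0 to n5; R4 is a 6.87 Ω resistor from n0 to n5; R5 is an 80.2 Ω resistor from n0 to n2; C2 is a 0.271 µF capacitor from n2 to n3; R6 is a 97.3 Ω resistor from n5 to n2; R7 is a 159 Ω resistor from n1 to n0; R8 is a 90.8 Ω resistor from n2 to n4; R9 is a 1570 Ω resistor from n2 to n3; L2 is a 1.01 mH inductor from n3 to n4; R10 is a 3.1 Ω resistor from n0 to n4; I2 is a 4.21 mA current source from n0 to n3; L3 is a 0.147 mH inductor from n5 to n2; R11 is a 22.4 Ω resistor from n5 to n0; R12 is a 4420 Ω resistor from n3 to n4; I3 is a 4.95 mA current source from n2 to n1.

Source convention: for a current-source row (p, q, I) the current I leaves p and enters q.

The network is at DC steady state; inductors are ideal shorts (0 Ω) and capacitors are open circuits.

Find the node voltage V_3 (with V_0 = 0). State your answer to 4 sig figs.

0.01324 V

MNA unknowns: 5 node voltages V₁..V_5 plus 3 source currents (L1, L2, L3)
R1: Y=0.0001012 on G[1,3]
R2: Y=0.0001976 on G[1,4]
L1: row V2−V0=0, i_L1 at 2,0
C1: Y=0.000 on G[4,2]
R3: Y=0.0001908 on G[0,1]
I1: z[0]−=0.0113, z[5]+=0.0113
R4: Y=0.1456 on G[0,5]
R5: Y=0.01247 on G[0,2]
C2: Y=0.000 on G[2,3]
R6: Y=0.01028 on G[5,2]
R7: Y=0.006289 on G[1,0]
R8: Y=0.01101 on G[2,4]
R9: Y=0.0006369 on G[2,3]
L2: row V3−V4=0, i_L2 at 3,4
R10: Y=0.3226 on G[0,4]
I2: z[0]−=0.00421, z[3]+=0.00421
L3: row V5−V2=0, i_L3 at 5,2
R11: Y=0.04464 on G[5,0]
R12: Y=0.0002262 on G[3,4]
I3: z[2]−=0.00495, z[1]+=0.00495
solve → V1=0.7308, V2=0.000, V3=0.01324, V4=0.01324, V5=0.000
aux → i_L1=0.006504, i_L2=0.004274, i_L3=0.01130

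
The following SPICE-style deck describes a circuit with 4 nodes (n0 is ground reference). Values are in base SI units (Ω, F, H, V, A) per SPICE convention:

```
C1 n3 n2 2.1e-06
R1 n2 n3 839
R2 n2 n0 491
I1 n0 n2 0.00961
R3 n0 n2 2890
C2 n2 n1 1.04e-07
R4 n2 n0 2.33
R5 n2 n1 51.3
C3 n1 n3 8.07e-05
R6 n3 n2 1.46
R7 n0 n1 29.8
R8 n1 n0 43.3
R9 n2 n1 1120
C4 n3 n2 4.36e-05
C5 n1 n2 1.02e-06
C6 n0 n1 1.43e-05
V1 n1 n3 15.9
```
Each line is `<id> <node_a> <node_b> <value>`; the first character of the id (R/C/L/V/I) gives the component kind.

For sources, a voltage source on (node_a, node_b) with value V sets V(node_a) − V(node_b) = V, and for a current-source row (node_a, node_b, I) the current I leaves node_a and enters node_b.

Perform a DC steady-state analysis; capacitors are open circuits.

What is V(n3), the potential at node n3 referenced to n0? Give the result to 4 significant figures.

-3.136 V

Apply KCL at each of the 3 non-ground nodes and solve the resulting linear system.
Node n1: branches {C2, R5, C3, R7, R8, R9, C5, C6, V1} → V_1 = 12.76
Node n2: branches {C1, R1, R2, I1, R3, C2, R4, R5, R6, R9, C4, C5} → V_2 = -1.653
Node n3: branches {C1, R1, C3, R6, C4, V1} → V_3 = -3.136
Source currents: i(V1)=-1.017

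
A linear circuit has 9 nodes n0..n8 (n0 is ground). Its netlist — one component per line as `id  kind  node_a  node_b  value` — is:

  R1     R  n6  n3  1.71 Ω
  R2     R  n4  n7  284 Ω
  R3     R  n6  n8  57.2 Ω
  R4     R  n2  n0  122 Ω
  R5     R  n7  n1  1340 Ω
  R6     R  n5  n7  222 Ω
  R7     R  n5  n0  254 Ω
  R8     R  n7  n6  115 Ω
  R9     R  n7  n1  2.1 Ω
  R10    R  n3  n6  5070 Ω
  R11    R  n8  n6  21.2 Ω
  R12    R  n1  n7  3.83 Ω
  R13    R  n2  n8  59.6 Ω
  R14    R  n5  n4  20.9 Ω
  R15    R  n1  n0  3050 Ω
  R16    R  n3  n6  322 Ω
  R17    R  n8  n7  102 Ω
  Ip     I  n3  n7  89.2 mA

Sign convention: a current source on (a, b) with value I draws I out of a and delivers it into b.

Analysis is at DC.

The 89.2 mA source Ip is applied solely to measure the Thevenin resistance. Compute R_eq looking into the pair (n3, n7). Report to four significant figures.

R_eq = 55.41 Ω

MNA unknowns: 8 node voltages V₁..V_8
R1: Y=0.5848 on G[6,3]
R2: Y=0.003521 on G[4,7]
R3: Y=0.01748 on G[6,8]
R4: Y=0.008197 on G[2,0]
R5: Y=0.0007463 on G[7,1]
R6: Y=0.004505 on G[5,7]
R7: Y=0.003937 on G[5,0]
R8: Y=0.008696 on G[7,6]
R9: Y=0.4762 on G[7,1]
R10: Y=0.0001972 on G[3,6]
R11: Y=0.04717 on G[8,6]
R12: Y=0.2611 on G[1,7]
R13: Y=0.01678 on G[2,8]
R14: Y=0.04785 on G[5,4]
R15: Y=0.0003279 on G[1,0]
R16: Y=0.003106 on G[3,6]
R17: Y=0.009804 on G[8,7]
Ip: z[3]−=0.0892, z[7]+=0.0892
solve → V1=2.642, V2=-0.9489, V3=-2.299, V4=1.816, V5=1.755, V6=-2.148, V7=2.643, V8=-1.412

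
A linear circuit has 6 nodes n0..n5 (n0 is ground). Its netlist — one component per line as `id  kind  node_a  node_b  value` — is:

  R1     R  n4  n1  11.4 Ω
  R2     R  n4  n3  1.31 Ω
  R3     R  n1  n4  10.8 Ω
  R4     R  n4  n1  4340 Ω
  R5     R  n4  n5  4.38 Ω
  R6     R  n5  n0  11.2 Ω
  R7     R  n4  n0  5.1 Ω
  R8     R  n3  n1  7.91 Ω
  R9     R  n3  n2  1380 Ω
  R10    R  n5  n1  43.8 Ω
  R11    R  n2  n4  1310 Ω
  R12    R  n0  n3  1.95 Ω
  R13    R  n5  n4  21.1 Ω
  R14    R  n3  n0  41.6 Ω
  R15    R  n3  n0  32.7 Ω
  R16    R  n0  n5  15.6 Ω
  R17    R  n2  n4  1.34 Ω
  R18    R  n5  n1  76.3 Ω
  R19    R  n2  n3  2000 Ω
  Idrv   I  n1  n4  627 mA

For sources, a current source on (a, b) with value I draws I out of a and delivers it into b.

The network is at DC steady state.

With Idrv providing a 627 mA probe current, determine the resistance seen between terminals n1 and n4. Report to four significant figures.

R_eq = 3.092 Ω

MNA unknowns: 5 node voltages V₁..V_5
R1: Y=0.08772 on G[4,1]
R2: Y=0.7634 on G[4,3]
R3: Y=0.09259 on G[1,4]
R4: Y=0.0002304 on G[4,1]
R5: Y=0.2283 on G[4,5]
R6: Y=0.08929 on G[5,0]
R7: Y=0.1961 on G[4,0]
R8: Y=0.1264 on G[3,1]
R9: Y=0.0007246 on G[3,2]
R10: Y=0.02283 on G[5,1]
R11: Y=0.0007634 on G[2,4]
R12: Y=0.5128 on G[0,3]
R13: Y=0.04739 on G[5,4]
R14: Y=0.02404 on G[3,0]
R15: Y=0.03058 on G[3,0]
R16: Y=0.06410 on G[0,5]
R17: Y=0.7463 on G[2,4]
R18: Y=0.01311 on G[5,1]
R19: Y=0.0005000 on G[2,3]
Idrv: z[1]−=0.627, z[4]+=0.627
solve → V1=-1.755, V2=0.1829, V3=-0.05606, V4=0.1833, V5=-0.02697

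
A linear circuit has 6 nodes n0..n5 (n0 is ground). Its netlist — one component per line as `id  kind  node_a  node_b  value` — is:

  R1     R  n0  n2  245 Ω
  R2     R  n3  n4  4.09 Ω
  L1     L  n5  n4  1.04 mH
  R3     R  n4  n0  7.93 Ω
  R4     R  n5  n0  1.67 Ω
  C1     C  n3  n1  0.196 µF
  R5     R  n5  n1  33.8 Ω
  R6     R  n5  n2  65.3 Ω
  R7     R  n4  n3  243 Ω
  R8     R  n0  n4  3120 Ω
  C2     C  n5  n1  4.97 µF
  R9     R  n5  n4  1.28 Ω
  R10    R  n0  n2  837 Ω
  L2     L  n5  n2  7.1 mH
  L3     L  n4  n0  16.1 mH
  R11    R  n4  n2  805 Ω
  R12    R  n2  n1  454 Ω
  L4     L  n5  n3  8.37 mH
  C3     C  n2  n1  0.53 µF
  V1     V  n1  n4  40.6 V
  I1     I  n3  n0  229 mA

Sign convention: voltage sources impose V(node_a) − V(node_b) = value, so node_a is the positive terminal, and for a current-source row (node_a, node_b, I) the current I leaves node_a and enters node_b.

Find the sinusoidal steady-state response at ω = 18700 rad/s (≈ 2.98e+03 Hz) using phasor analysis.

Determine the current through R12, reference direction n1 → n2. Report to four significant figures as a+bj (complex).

MNA unknowns: 5 node voltages V₁..V_5 plus 1 source current (V1)
R1: Y=0.004082+0.000j on G[0,2]
R2: Y=0.2445+0.000j on G[3,4]
L1: Y=0.000-0.05142j on G[5,4]
R3: Y=0.1261+0.000j on G[4,0]
R4: Y=0.5988+0.000j on G[5,0]
C1: Y=0.000+0.003665j on G[3,1]
R5: Y=0.02959+0.000j on G[5,1]
R6: Y=0.01531+0.000j on G[5,2]
R7: Y=0.004115+0.000j on G[4,3]
R8: Y=0.0003205+0.000j on G[0,4]
C2: Y=0.000+0.09294j on G[5,1]
R9: Y=0.7812+0.000j on G[5,4]
R10: Y=0.001195+0.000j on G[0,2]
L2: Y=0.000-0.007532j on G[5,2]
L3: Y=0.000-0.003321j on G[4,0]
R11: Y=0.001242+0.000j on G[4,2]
R12: Y=0.002203+0.000j on G[2,1]
L4: Y=0.000-0.006389j on G[5,3]
C3: Y=0.000+0.009911j on G[2,1]
V1: row V1−V4=40.6, i_V1 at 1,4
I1: z[3]−=0.229, z[0]+=0.229
solve → V1=38.65-3.686j, V2=6.655+15.16j, V3=-2.765-3.147j, V4=-1.949-3.686j, V5=-0.009056+0.6339j
aux → i_V1=-1.805-3.893j

0.07048-0.04151j A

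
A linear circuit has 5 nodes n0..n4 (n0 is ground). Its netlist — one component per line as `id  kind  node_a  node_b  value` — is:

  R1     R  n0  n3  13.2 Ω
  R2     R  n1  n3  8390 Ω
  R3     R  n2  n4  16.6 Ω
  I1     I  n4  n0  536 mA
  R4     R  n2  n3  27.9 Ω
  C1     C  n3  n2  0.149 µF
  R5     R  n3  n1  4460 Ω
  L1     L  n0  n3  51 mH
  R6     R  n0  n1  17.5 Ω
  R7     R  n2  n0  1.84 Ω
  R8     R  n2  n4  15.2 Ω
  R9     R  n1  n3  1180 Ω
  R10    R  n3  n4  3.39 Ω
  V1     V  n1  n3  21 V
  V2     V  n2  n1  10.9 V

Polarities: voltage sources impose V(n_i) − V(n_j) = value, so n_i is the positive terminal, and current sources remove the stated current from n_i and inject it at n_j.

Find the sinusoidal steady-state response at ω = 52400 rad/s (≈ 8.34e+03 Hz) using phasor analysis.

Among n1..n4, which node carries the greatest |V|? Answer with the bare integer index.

3

MNA unknowns: 4 node voltages V₁..V_4 plus 2 source currents (V1, V2)
R1: Y=0.07576+0.000j on G[0,3]
R2: Y=0.0001192+0.000j on G[1,3]
R3: Y=0.06024+0.000j on G[2,4]
I1: z[4]−=0.536, z[0]+=0.536
R4: Y=0.03584+0.000j on G[2,3]
C1: Y=0.000+0.007808j on G[3,2]
R5: Y=0.0002242+0.000j on G[3,1]
L1: Y=0.000-0.0003742j on G[0,3]
R6: Y=0.05714+0.000j on G[0,1]
R7: Y=0.5435+0.000j on G[2,0]
R8: Y=0.06579+0.000j on G[2,4]
R9: Y=0.0008475+0.000j on G[1,3]
R10: Y=0.2950+0.000j on G[3,4]
V1: row V1−V3=21, i_V1 at 1,3
V2: row V2−V1=10.9, i_V2 at 2,1
solve → V1=-7.199-0.01560j, V2=3.701-0.01560j, V3=-28.20-0.01560j, V4=-19.92-0.01560j
aux → i_V1=-5.746-0.2397j, i_V2=-6.132-0.2406j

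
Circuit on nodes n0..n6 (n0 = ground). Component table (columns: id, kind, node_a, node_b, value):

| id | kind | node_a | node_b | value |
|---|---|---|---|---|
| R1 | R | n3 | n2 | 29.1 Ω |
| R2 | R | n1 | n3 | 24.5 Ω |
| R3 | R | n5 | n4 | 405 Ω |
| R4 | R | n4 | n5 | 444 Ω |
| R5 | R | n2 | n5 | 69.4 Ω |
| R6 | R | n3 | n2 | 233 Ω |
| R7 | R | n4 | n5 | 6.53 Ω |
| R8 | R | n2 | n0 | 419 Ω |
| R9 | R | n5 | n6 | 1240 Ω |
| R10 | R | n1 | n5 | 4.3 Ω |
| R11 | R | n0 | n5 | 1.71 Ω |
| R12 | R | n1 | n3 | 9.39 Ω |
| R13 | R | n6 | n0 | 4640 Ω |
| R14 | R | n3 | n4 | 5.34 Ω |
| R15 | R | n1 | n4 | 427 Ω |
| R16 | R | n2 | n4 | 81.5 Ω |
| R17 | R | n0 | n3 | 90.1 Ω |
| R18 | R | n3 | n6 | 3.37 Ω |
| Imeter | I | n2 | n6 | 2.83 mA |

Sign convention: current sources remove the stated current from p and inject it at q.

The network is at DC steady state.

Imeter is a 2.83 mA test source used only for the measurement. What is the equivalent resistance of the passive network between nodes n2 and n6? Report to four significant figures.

R_eq = 18.75 Ω

Element admittances at DC:
  Y(R1) = 0.03436 S between n3,n2
  Y(R2) = 0.04082 S between n1,n3
  Y(R3) = 0.002469 S between n5,n4
  Y(R4) = 0.002252 S between n4,n5
  Y(R5) = 0.01441 S between n2,n5
  Y(R6) = 0.004292 S between n3,n2
  Y(R7) = 0.1531 S between n4,n5
  Y(R8) = 0.002387 S between n2,n0
  Y(R9) = 0.0008065 S between n5,n6
  Y(R10) = 0.2326 S between n1,n5
  Y(R11) = 0.5848 S between n0,n5
  Y(R12) = 0.1065 S between n1,n3
  Y(R13) = 0.0002155 S between n6,n0
  Y(R14) = 0.1873 S between n3,n4
  Y(R15) = 0.002342 S between n1,n4
  Y(R16) = 0.01227 S between n2,n4
  Y(R17) = 0.01110 S between n0,n3
  Y(R18) = 0.2967 S between n3,n6
  Imeter: injects 0.00283 A into n6 (from n2)
Assemble and solve the 6×6 MNA system:
  V(n1)=0.001853  V(n2)=-0.03889  V(n3)=0.004686  V(n4)=0.001153  V(n5)=6.456e-05  V(n6)=0.01417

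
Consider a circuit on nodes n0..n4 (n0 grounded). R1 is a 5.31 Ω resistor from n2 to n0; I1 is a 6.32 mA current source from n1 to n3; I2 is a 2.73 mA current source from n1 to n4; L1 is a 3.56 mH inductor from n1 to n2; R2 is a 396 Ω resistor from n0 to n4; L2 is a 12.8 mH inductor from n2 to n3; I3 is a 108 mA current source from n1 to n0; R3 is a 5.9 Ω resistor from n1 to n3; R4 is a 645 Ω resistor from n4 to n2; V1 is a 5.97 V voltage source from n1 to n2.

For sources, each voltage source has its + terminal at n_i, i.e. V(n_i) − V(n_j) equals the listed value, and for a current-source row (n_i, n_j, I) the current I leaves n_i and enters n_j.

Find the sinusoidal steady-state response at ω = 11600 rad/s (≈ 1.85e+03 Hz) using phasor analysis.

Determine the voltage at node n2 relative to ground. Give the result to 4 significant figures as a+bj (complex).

-0.5795+0.000j V

Element admittances at ω=11600 rad/s:
  Y(R1) = 0.1883+0.000j S between n2,n0
  I1: injects 0.00632 A into n3 (from n1)
  I2: injects 0.00273 A into n4 (from n1)
  Y(L1) = 0.000-0.02422j S between n1,n2
  Y(R2) = 0.002525+0.000j S between n0,n4
  Y(L2) = 0.000-0.006735j S between n2,n3
  I3: injects 0.108 A into n0 (from n1)
  Y(R3) = 0.1695+0.000j S between n1,n3
  Y(R4) = 0.001550+0.000j S between n4,n2
  V1: constraint V(n1)−V(n2) = 5.97
Assemble and solve the 5×5 MNA system:
  V(n1)=5.390+0.000j  V(n2)=-0.5795+0.000j  V(n3)=5.418+0.2383j  V(n4)=0.4494+0.000j
  i(V1)=-0.1123+0.1850j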